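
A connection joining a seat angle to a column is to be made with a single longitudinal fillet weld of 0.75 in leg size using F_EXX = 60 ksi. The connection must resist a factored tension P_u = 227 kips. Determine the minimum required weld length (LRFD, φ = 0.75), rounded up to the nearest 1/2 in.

L = 16 in

Throat t_e = 0.707 × 0.75 = 0.5302 in.
φr_n = 0.75 × 0.6 × 60 × 0.5302 = 14.32 kips/in.
L_req = P_u / φr_n = 227 / 14.32 = 15.86 in total.
Round up → use L = 16 in.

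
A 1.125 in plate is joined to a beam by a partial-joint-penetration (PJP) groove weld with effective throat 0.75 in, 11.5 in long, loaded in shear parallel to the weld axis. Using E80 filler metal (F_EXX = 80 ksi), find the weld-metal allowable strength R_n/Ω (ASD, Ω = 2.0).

R_n/Ω ≈ 207 kips

Effective throat (given) t_e = 0.75 in.
A_we = 0.75 × 11.5 = 8.625 in².
F_nw = 0.6 F_EXX = 48 ksi.
R_n/Ω = (48 × 8.625) / 2.0 = 207 kips.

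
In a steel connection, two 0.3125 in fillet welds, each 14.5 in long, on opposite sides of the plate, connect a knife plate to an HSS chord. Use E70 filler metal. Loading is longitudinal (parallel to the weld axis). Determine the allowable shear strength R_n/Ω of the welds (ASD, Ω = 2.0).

E70XX → F_EXX = 70 ksi.
Effective throat t_e = 0.707 × 0.3125 = 0.2209 in.
Total length L = 29 in; A_we = 0.2209 × 29 = 6.407 in².
F_nw = 0.6 F_EXX = 0.6 × 70 = 42 ksi.
R_n = 42 × 6.407 = 269.1 kips; R_n/Ω = 269.1/2.0 = 134.6 kips.

R_n/Ω ≈ 135 kips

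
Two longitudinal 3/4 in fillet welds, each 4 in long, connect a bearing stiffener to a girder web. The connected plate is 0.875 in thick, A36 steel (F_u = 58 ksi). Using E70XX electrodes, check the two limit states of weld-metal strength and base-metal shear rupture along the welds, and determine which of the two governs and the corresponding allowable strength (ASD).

E70XX → F_EXX = 70 ksi.
t_e = 0.707 × 0.75 = 0.5302 in; L = 8 in.
Weld metal: R_n/Ω = (1/2.0) × 0.6 × 70 × 0.5302 × 8 = 89.08 kips.
Base metal (shear rupture): R_n/Ω = (1/2.0) × 0.6 × 58 × 0.875 × 8 = 121.8 kips.
Governing: weld metal.

R_n/Ω ≈ 89.1 kips (weld metal governs)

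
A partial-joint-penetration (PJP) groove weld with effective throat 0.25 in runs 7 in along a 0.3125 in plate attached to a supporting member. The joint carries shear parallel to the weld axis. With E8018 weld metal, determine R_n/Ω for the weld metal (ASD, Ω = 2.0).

E80XX → F_EXX = 80 ksi.
Effective throat (given) t_e = 0.25 in.
A_we = 0.25 × 7 = 1.75 in².
F_nw = 0.6 F_EXX = 48 ksi.
R_n/Ω = (48 × 1.75) / 2.0 = 42 kip.

R_n/Ω ≈ 42 kip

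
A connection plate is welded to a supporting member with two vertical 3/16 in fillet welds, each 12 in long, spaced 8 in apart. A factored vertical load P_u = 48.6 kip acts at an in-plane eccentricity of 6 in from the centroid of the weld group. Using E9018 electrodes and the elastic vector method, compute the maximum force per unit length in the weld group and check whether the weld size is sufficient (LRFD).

f_max ≈ 4.57 kip/in; adequate

E90XX → F_EXX = 90 ksi.
Total weld length L_w = 24 in. Treat welds as unit-width lines.
Polar moment about centroid: J = 2[d³/12 + d(b/2)²] = 2[12³/12 + 12×4²] = 672 in³.
Direct shear f_v = P/L_w = 48.6 / 24 = 2.025 kip/in (vertical).
Torsion M = P·e = 48.6 × 6 = 291.6 kip·in.
Critical point at (x, y) = (4, 6) from centroid. f_tx = M·y/J = 2.604 kip/in; f_ty = M·x/J = 1.736 kip/in.
Resultant f_max = √[f_tx² + (f_v + f_ty)²] = √[2.604² + (2.025 + 1.736)²] = 4.574 kip/in.
Capacity per unit length: φr_n = 0.75 × 0.6 × 90 × (0.707 × 0.1875) = 5.369 kip/in.
4.574 ≤ 5.369 → adequate.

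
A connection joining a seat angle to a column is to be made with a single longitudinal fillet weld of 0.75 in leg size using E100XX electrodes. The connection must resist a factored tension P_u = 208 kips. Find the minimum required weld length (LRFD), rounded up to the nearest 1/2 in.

L = 9 in

E100XX → F_EXX = 100 ksi.
Throat t_e = 0.707 × 0.75 = 0.5302 in.
φr_n = 0.75 × 0.6 × 100 × 0.5302 = 23.86 kips/in.
L_req = P_u / φr_n = 208 / 23.86 = 8.717 in total.
Round up → use L = 9 in.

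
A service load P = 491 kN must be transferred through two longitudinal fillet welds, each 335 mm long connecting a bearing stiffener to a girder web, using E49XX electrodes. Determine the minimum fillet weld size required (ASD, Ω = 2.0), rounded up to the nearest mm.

E49XX → F_EXX = 490 MPa.
Total weld length L = 670 mm.
Required throat t_e = P × Ω / (0.6 F_EXX × L) = 491 × 2.0 / (0.6 × 490 × 670 × 10⁻³) = 4.985 mm.
Required leg w = t_e / 0.707 = 7.051 mm → use 8 mm.

w = 8 mm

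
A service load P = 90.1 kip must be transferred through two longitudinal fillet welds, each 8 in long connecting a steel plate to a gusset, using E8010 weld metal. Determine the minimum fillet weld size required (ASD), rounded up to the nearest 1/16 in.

E80XX → F_EXX = 80 ksi.
Total weld length L = 16 in.
Required throat t_e = P × Ω / (0.6 F_EXX × L) = 90.1 × 2.0 / (0.6 × 80 × 16) = 0.2346 in.
Required leg w = t_e / 0.707 = 0.3319 in → use 3/8 in.

w = 3/8 in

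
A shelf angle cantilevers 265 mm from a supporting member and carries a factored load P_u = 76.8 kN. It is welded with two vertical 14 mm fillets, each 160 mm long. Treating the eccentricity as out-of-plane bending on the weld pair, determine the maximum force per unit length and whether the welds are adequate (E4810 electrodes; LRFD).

f_max ≈ 2400 N/mm; NOT adequate

E48XX → F_EXX = 480 MPa.
L_w = 2 × 160 = 320 mm; section modulus (unit throat) S = 2 × L²/6 = 8533 mm².
Direct shear f_v = P/L_w = 76.8×10³/320 = 240 N/mm.
Moment M = P × e = 76.8×10³ × 265 = 20352000 N·mm; bending f_b = M/S = 2385 N/mm.
f_max = √(f_v² + f_b²) = √(240² + 2385²) = 2397 N/mm.
φr_n = 0.75 × 0.6 × 480 × (0.707 × 14) = 2138 N/mm → NOT adequate.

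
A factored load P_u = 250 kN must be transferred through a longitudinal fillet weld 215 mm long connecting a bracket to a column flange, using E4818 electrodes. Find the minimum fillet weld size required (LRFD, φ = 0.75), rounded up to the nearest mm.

E48XX → F_EXX = 480 MPa.
Total weld length L = 215 mm.
Required throat t_e = P_u / (φ × 0.6 F_EXX × L) = 250 / (0.75 × 0.6 × 480 × 215 × 10⁻³) = 5.383 mm.
Required leg w = t_e / 0.707 = 7.614 mm → use 8 mm.

w = 8 mm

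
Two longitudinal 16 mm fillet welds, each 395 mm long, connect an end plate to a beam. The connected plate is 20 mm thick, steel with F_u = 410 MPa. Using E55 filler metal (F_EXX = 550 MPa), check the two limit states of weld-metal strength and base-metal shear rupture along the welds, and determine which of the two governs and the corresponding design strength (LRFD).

t_e = 0.707 × 16 = 11.31 mm; L = 790 mm.
Weld metal: φR_n = 0.75 × 0.6 × 550 × 11.31 × 790 × 10⁻³ = 2212 kN.
Base metal (shear rupture): φR_n = 0.75 × 0.6 × 410 × 20 × 790 × 10⁻³ = 2915 kN.
Governing: weld metal.

φR_n ≈ 2210 kN (weld metal governs)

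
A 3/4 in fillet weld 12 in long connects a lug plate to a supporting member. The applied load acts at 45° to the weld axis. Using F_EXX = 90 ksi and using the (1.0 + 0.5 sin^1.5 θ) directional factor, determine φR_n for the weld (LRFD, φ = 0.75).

φR_n ≈ 334 kips

t_e = 0.707 × 0.75 = 0.5302 in; A_we = 0.5302 × 12 = 6.363 in².
Directional factor: 1.0 + 0.5 sin^1.5(45°) = 1.297.
F_nw = 0.6 × 90 × 1.297 = 70.05 ksi.
φR_n = 0.75 × 70.05 × 6.363 = 334.3 kips.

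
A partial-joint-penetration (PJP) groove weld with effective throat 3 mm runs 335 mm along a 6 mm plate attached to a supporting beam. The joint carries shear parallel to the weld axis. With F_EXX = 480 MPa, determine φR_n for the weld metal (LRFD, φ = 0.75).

φR_n ≈ 217 kN

Effective throat (given) t_e = 3 mm.
A_we = 3 × 335 = 1005 mm².
F_nw = 0.6 F_EXX = 288 MPa.
φR_n = 0.75 × 288 × 1005 × 10⁻³ = 217.1 kN.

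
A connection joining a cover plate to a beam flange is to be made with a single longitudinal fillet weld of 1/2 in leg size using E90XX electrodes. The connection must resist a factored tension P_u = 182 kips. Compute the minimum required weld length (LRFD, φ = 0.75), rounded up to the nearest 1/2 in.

L = 13 in

E90XX → F_EXX = 90 ksi.
Throat t_e = 0.707 × 0.5 = 0.3535 in.
φr_n = 0.75 × 0.6 × 90 × 0.3535 = 14.32 kips/in.
L_req = P_u / φr_n = 182 / 14.32 = 12.71 in total.
Round up → use L = 13 in.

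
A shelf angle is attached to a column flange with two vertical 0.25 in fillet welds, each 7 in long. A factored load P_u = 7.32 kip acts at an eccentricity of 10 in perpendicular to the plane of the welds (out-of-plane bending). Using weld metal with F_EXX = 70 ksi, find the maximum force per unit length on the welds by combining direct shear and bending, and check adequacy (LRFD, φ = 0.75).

f_max ≈ 4.51 kip/in; adequate

L_w = 2 × 7 = 14 in; section modulus (unit throat) S = 2 × L²/6 = 16.33 in².
Direct shear f_v = P/L_w = 7.32/14 = 0.5229 kip/in.
Moment M = P × e = 7.32 × 10 = 73.2 kip·in; bending f_b = M/S = 4.482 kip/in.
f_max = √(f_v² + f_b²) = √(0.5229² + 4.482²) = 4.512 kip/in.
φr_n = 0.75 × 0.6 × 70 × (0.707 × 0.25) = 5.568 kip/in → adequate.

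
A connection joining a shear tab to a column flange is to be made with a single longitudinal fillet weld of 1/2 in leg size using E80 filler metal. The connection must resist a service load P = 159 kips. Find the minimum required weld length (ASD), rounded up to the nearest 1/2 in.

L = 19 in

E80XX → F_EXX = 80 ksi.
Throat t_e = 0.707 × 0.5 = 0.3535 in.
r_n/Ω = (0.6 × 80 × 0.3535) / 2.0 = 8.484 kip/in.
L_req = P / (r_n/Ω) = 159 / 8.484 = 18.74 in total.
Round up → use L = 19 in.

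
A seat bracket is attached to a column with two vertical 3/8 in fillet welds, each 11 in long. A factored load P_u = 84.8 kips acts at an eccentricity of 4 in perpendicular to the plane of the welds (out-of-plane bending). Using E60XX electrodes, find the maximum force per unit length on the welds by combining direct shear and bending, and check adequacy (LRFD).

f_max ≈ 9.25 kip/in; NOT adequate

E60XX → F_EXX = 60 ksi.
L_w = 2 × 11 = 22 in; section modulus (unit throat) S = 2 × L²/6 = 40.33 in².
Direct shear f_v = P/L_w = 84.8/22 = 3.855 kip/in.
Moment M = P × e = 84.8 × 4 = 339.2 kip·in; bending f_b = M/S = 8.41 kip/in.
f_max = √(f_v² + f_b²) = √(3.855² + 8.41²) = 9.251 kip/in.
φr_n = 0.75 × 0.6 × 60 × (0.707 × 0.375) = 7.158 kip/in → NOT adequate.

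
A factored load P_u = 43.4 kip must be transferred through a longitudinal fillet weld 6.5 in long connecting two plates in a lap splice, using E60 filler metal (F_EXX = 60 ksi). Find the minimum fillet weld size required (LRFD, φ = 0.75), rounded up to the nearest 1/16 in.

w = 3/8 in

Total weld length L = 6.5 in.
Required throat t_e = P_u / (φ × 0.6 F_EXX × L) = 43.4 / (0.75 × 0.6 × 60 × 6.5) = 0.2473 in.
Required leg w = t_e / 0.707 = 0.3498 in → use 3/8 in.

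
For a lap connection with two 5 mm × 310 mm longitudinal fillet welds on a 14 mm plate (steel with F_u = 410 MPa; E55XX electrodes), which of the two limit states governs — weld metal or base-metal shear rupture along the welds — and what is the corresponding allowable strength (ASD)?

R_n/Ω ≈ 362 kN (weld metal governs)

E55XX → F_EXX = 550 MPa.
t_e = 0.707 × 5 = 3.535 mm; L = 620 mm.
Weld metal: R_n/Ω = (1/2.0) × 0.6 × 550 × 3.535 × 620 × 10⁻³ = 361.6 kN.
Base metal (shear rupture): R_n/Ω = (1/2.0) × 0.6 × 410 × 14 × 620 × 10⁻³ = 1068 kN.
Governing: weld metal.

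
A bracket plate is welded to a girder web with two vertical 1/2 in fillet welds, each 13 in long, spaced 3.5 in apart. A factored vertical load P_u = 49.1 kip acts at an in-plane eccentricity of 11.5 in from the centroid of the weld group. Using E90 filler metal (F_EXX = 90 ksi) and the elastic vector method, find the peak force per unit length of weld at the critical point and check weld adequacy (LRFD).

f_max ≈ 9.2 kip/in; adequate

Total weld length L_w = 26 in. Treat welds as unit-width lines.
Polar moment about centroid: J = 2[d³/12 + d(b/2)²] = 2[13³/12 + 13×1.75²] = 445.8 in³.
Direct shear f_v = P/L_w = 49.1 / 26 = 1.888 kip/in (vertical).
Torsion M = P·e = 49.1 × 11.5 = 564.65 kip·in.
Critical point at (x, y) = (1.75, 6.5) from centroid. f_tx = M·y/J = 8.233 kip/in; f_ty = M·x/J = 2.217 kip/in.
Resultant f_max = √[f_tx² + (f_v + f_ty)²] = √[8.233² + (1.888 + 2.217)²] = 9.2 kip/in.
Capacity per unit length: φr_n = 0.75 × 0.6 × 90 × (0.707 × 0.5) = 14.32 kip/in.
9.2 ≤ 14.32 → adequate.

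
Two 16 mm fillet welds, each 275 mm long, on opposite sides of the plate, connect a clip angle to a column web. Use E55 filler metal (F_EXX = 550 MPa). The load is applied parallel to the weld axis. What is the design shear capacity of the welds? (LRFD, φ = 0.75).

Effective throat t_e = 0.707 × 16 = 11.31 mm.
Total length L = 550 mm; A_we = 11.31 × 550 = 6222 mm².
F_nw = 0.6 F_EXX = 0.6 × 550 = 330 MPa.
φR_n = 0.75 × 330 × 6222 × 10⁻³ = 1540 kN.

φR_n ≈ 1540 kN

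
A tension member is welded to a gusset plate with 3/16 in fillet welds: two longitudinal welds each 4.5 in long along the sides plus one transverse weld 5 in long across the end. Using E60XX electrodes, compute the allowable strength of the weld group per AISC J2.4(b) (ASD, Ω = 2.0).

R_n/Ω ≈ 36.1 kip

E60XX → F_EXX = 60 ksi.
t_e = 0.707 × 0.1875 = 0.1326 in.
R_nwl = 0.6 × 60 × 0.1326 × 9 = 42.95 kip (longitudinal, 2 welds).
R_nwt = 0.6 × 60 × 0.1326 × 5 = 23.86 kip (transverse, base value).
(i) R_nwl + R_nwt = 66.81 kip; (ii) 0.85 R_nwl + 1.5 R_nwt = 72.3 kip.
R_n = max = 72.3 kip [governs: (ii)]; R_n/Ω = 36.15 kip.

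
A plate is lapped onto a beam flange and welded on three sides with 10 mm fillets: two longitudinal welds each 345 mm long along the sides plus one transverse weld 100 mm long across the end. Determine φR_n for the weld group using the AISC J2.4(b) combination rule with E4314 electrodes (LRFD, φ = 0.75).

φR_n ≈ 1080 kN

E43XX → F_EXX = 430 MPa.
t_e = 0.707 × 10 = 7.07 mm.
R_nwl = 0.6 × 430 × 7.07 × 690 × 10⁻³ = 1259 kN (longitudinal, 2 welds).
R_nwt = 0.6 × 430 × 7.07 × 100 × 10⁻³ = 182.4 kN (transverse, base value).
(i) R_nwl + R_nwt = 1441 kN; (ii) 0.85 R_nwl + 1.5 R_nwt = 1343 kN.
R_n = max = 1441 kN [governs: (i)]; φR_n = 1081 kN.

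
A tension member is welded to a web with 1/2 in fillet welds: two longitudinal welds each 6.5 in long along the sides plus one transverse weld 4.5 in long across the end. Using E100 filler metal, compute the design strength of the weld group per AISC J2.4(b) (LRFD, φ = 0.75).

E100XX → F_EXX = 100 ksi.
t_e = 0.707 × 0.5 = 0.3535 in.
R_nwl = 0.6 × 100 × 0.3535 × 13 = 275.7 kips (longitudinal, 2 welds).
R_nwt = 0.6 × 100 × 0.3535 × 4.5 = 95.44 kips (transverse, base value).
(i) R_nwl + R_nwt = 371.2 kips; (ii) 0.85 R_nwl + 1.5 R_nwt = 377.5 kips.
R_n = max = 377.5 kips [governs: (ii)]; φR_n = 283.2 kips.

φR_n ≈ 283 kips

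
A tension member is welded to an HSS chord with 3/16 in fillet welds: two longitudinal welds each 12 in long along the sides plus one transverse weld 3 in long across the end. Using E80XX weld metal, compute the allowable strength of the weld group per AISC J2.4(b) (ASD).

E80XX → F_EXX = 80 ksi.
t_e = 0.707 × 0.1875 = 0.1326 in.
R_nwl = 0.6 × 80 × 0.1326 × 24 = 152.7 kips (longitudinal, 2 welds).
R_nwt = 0.6 × 80 × 0.1326 × 3 = 19.09 kips (transverse, base value).
(i) R_nwl + R_nwt = 171.8 kips; (ii) 0.85 R_nwl + 1.5 R_nwt = 158.4 kips.
R_n = max = 171.8 kips [governs: (i)]; R_n/Ω = 85.9 kips.

R_n/Ω ≈ 85.9 kips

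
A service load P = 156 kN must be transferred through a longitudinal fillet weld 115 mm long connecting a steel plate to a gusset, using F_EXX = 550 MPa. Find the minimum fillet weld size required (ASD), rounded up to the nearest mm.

w = 12 mm

Total weld length L = 115 mm.
Required throat t_e = P × Ω / (0.6 F_EXX × L) = 156 × 2.0 / (0.6 × 550 × 115 × 10⁻³) = 8.221 mm.
Required leg w = t_e / 0.707 = 11.63 mm → use 12 mm.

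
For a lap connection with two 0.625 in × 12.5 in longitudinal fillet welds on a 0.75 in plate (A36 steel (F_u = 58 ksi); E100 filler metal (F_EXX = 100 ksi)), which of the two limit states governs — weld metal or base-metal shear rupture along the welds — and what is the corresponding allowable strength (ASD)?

t_e = 0.707 × 0.625 = 0.4419 in; L = 25 in.
Weld metal: R_n/Ω = (1/2.0) × 0.6 × 100 × 0.4419 × 25 = 331.4 kips.
Base metal (shear rupture): R_n/Ω = (1/2.0) × 0.6 × 58 × 0.75 × 25 = 326.2 kips.
Governing: base-metal shear rupture.

R_n/Ω ≈ 326 kips (base-metal shear rupture governs)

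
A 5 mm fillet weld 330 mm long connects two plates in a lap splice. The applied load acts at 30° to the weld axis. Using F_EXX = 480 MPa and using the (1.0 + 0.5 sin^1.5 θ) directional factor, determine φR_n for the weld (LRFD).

t_e = 0.707 × 5 = 3.535 mm; A_we = 3.535 × 330 = 1167 mm².
Directional factor: 1.0 + 0.5 sin^1.5(30°) = 1.177.
F_nw = 0.6 × 480 × 1.177 = 338.9 MPa.
φR_n = 0.75 × 338.9 × 1167 × 10⁻³ = 296.5 kN.

φR_n ≈ 297 kN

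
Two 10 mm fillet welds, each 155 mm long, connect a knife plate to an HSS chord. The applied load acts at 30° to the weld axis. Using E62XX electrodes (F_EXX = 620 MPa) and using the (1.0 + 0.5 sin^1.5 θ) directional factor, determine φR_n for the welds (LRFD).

φR_n ≈ 720 kN

t_e = 0.707 × 10 = 7.07 mm; A_we = 7.07 × 310 = 2192 mm².
Directional factor: 1.0 + 0.5 sin^1.5(30°) = 1.177.
F_nw = 0.6 × 620 × 1.177 = 437.8 MPa.
φR_n = 0.75 × 437.8 × 2192 × 10⁻³ = 719.6 kN.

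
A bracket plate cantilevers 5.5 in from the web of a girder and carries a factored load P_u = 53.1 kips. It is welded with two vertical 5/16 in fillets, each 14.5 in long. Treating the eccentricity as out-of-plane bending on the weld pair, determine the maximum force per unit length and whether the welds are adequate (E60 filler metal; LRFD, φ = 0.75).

E60XX → F_EXX = 60 ksi.
L_w = 2 × 14.5 = 29 in; section modulus (unit throat) S = 2 × L²/6 = 70.08 in².
Direct shear f_v = P/L_w = 53.1/29 = 1.831 kip/in.
Moment M = P × e = 53.1 × 5.5 = 292.05 kip·in; bending f_b = M/S = 4.167 kip/in.
f_max = √(f_v² + f_b²) = √(1.831² + 4.167²) = 4.552 kip/in.
φr_n = 0.75 × 0.6 × 60 × (0.707 × 0.3125) = 5.965 kip/in → adequate.

f_max ≈ 4.55 kip/in; adequate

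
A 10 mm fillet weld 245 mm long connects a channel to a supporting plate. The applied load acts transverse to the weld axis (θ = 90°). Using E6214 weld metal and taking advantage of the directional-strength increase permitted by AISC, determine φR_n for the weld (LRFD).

φR_n ≈ 725 kN

E62XX → F_EXX = 620 MPa.
t_e = 0.707 × 10 = 7.07 mm; A_we = 7.07 × 245 = 1732 mm².
Directional factor: 1.0 + 0.5 sin^1.5(90°) = 1.5.
F_nw = 0.6 × 620 × 1.5 = 558 MPa.
φR_n = 0.75 × 558 × 1732 × 10⁻³ = 724.9 kN.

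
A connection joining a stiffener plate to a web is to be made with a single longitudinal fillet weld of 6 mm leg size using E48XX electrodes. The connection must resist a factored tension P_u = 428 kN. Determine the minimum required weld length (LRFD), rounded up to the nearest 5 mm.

E48XX → F_EXX = 480 MPa.
Throat t_e = 0.707 × 6 = 4.242 mm.
φr_n = 0.75 × 0.6 × 480 × 4.242 × 10⁻³ = 0.9163 kN/mm.
L_req = P_u / φr_n = 428 / 0.9163 = 467.1 mm total.
Round up → use L = 470 mm.

L = 470 mm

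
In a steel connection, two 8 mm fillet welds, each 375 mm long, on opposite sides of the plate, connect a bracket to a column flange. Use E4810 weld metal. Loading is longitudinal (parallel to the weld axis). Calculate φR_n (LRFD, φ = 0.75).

E48XX → F_EXX = 480 MPa.
Effective throat t_e = 0.707 × 8 = 5.656 mm.
Total length L = 750 mm; A_we = 5.656 × 750 = 4242 mm².
F_nw = 0.6 F_EXX = 0.6 × 480 = 288 MPa.
φR_n = 0.75 × 288 × 4242 × 10⁻³ = 916.3 kN.

φR_n ≈ 916 kN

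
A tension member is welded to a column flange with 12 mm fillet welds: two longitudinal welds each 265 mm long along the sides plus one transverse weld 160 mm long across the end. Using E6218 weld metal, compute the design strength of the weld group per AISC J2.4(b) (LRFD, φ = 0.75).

E62XX → F_EXX = 620 MPa.
t_e = 0.707 × 12 = 8.484 mm.
R_nwl = 0.6 × 620 × 8.484 × 530 × 10⁻³ = 1673 kN (longitudinal, 2 welds).
R_nwt = 0.6 × 620 × 8.484 × 160 × 10⁻³ = 505 kN (transverse, base value).
(i) R_nwl + R_nwt = 2178 kN; (ii) 0.85 R_nwl + 1.5 R_nwt = 2179 kN.
R_n = max = 2179 kN [governs: (ii)]; φR_n = 1634 kN.

φR_n ≈ 1630 kN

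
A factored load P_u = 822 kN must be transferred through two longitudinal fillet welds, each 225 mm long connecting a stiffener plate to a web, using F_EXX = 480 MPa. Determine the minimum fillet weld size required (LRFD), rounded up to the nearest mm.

Total weld length L = 450 mm.
Required throat t_e = P_u / (φ × 0.6 F_EXX × L) = 822 / (0.75 × 0.6 × 480 × 450 × 10⁻³) = 8.457 mm.
Required leg w = t_e / 0.707 = 11.96 mm → use 12 mm.

w = 12 mm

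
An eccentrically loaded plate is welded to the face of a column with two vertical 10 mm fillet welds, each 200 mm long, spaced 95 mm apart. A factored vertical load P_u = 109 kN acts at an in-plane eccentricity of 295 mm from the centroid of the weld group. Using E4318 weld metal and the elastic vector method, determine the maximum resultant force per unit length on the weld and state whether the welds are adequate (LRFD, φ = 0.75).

f_max ≈ 1730 N/mm; NOT adequate

E43XX → F_EXX = 430 MPa.
Total weld length L_w = 400 mm. Treat welds as unit-width lines.
Polar moment about centroid: J = 2[d³/12 + d(b/2)²] = 2[200³/12 + 200×47.5²] = 2236000 mm³.
Direct shear f_v = P/L_w = 109×10³ / 400 = 272.5 N/mm (vertical).
Torsion M = P·e = 109×10³ × 295 = 32155000 N·mm.
Critical point at (x, y) = (47.5, 100) from centroid. f_tx = M·y/J = 1438 N/mm; f_ty = M·x/J = 683.1 N/mm.
Resultant f_max = √[f_tx² + (f_v + f_ty)²] = √[1438² + (272.5 + 683.1)²] = 1727 N/mm.
Capacity per unit length: φr_n = 0.75 × 0.6 × 430 × (0.707 × 10) = 1368 N/mm.
1727 > 1368 → NOT adequate.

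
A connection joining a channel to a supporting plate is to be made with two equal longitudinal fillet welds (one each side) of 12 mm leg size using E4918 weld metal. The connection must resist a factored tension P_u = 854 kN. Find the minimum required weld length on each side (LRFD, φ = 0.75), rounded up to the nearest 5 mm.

E49XX → F_EXX = 490 MPa.
Throat t_e = 0.707 × 12 = 8.484 mm.
φr_n = 0.75 × 0.6 × 490 × 8.484 × 10⁻³ = 1.871 kN/mm.
L_req = P_u / φr_n = 854 / 1.871 = 456.5 mm total.
Per side: 456.5 / 2 = 228.3 mm.
Round up → use L = 230 mm on each side.

L = 230 mm on each side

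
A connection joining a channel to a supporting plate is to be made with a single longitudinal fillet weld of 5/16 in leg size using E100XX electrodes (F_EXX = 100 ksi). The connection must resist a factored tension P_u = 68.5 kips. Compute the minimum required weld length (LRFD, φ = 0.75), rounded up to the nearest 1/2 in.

L = 7 in

Throat t_e = 0.707 × 0.3125 = 0.2209 in.
φr_n = 0.75 × 0.6 × 100 × 0.2209 = 9.942 kips/in.
L_req = P_u / φr_n = 68.5 / 9.942 = 6.89 in total.
Round up → use L = 7 in.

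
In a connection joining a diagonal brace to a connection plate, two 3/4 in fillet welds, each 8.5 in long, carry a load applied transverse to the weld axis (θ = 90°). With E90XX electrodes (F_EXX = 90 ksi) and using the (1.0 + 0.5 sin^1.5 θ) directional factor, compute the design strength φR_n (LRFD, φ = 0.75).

φR_n ≈ 548 kips

t_e = 0.707 × 0.75 = 0.5302 in; A_we = 0.5302 × 17 = 9.014 in².
Directional factor: 1.0 + 0.5 sin^1.5(90°) = 1.5.
F_nw = 0.6 × 90 × 1.5 = 81 ksi.
φR_n = 0.75 × 81 × 9.014 = 547.6 kips.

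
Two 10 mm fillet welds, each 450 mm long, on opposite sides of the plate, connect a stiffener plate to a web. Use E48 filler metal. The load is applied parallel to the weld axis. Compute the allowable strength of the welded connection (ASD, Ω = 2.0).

E48XX → F_EXX = 480 MPa.
Effective throat t_e = 0.707 × 10 = 7.07 mm.
Total length L = 900 mm; A_we = 7.07 × 900 = 6363 mm².
F_nw = 0.6 F_EXX = 0.6 × 480 = 288 MPa.
R_n = 288 × 6363 × 10⁻³ = 1833 kN; R_n/Ω = 1833/2.0 = 916.3 kN.

R_n/Ω ≈ 916 kN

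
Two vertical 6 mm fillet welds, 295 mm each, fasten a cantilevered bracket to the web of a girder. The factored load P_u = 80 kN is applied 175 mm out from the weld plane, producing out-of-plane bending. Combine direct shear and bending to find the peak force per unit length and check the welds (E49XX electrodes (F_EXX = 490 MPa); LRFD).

L_w = 2 × 295 = 590 mm; section modulus (unit throat) S = 2 × L²/6 = 29010 mm².
Direct shear f_v = P/L_w = 80×10³/590 = 135.6 N/mm.
Moment M = P × e = 80×10³ × 175 = 14000000 N·mm; bending f_b = M/S = 482.6 N/mm.
f_max = √(f_v² + f_b²) = √(135.6² + 482.6²) = 501.3 N/mm.
φr_n = 0.75 × 0.6 × 490 × (0.707 × 6) = 935.4 N/mm → adequate.

f_max ≈ 501 N/mm; adequate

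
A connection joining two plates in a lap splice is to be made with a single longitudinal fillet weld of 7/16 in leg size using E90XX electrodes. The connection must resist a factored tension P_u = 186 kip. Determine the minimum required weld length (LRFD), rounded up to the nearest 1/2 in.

E90XX → F_EXX = 90 ksi.
Throat t_e = 0.707 × 0.4375 = 0.3093 in.
φr_n = 0.75 × 0.6 × 90 × 0.3093 = 12.53 kip/in.
L_req = P_u / φr_n = 186 / 12.53 = 14.85 in total.
Round up → use L = 15 in.

L = 15 in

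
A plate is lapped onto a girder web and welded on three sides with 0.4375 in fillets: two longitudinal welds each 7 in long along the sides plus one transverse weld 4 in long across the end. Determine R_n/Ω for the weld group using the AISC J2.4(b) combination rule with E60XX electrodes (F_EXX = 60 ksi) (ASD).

R_n/Ω ≈ 100 kips

t_e = 0.707 × 0.4375 = 0.3093 in.
R_nwl = 0.6 × 60 × 0.3093 × 14 = 155.9 kips (longitudinal, 2 welds).
R_nwt = 0.6 × 60 × 0.3093 × 4 = 44.54 kips (transverse, base value).
(i) R_nwl + R_nwt = 200.4 kips; (ii) 0.85 R_nwl + 1.5 R_nwt = 199.3 kips.
R_n = max = 200.4 kips [governs: (i)]; R_n/Ω = 100.2 kips.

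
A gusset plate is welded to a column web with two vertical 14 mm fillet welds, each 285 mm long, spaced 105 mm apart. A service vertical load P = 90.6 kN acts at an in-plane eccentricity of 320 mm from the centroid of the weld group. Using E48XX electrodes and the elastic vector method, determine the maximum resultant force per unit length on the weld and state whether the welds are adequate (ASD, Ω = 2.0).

E48XX → F_EXX = 480 MPa.
Total weld length L_w = 570 mm. Treat welds as unit-width lines.
Polar moment about centroid: J = 2[d³/12 + d(b/2)²] = 2[285³/12 + 285×52.5²] = 5429000 mm³.
Direct shear f_v = P/L_w = 90.6×10³ / 570 = 158.9 N/mm (vertical).
Torsion M = P·e = 90.6×10³ × 320 = 28992000 N·mm.
Critical point at (x, y) = (52.5, 142.5) from centroid. f_tx = M·y/J = 760.9 N/mm; f_ty = M·x/J = 280.3 N/mm.
Resultant f_max = √[f_tx² + (f_v + f_ty)²] = √[760.9² + (158.9 + 280.3)²] = 878.6 N/mm.
Capacity per unit length: r_n/Ω = (1/2.0) × 0.6 × 480 × (0.707 × 14) = 1425 N/mm.
878.6 ≤ 1425 → adequate.

f_max ≈ 879 N/mm; adequate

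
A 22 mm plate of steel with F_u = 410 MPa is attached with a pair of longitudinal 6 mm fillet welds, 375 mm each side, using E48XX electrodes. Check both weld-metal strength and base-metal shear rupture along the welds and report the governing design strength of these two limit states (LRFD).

φR_n ≈ 687 kN (weld metal governs)

E48XX → F_EXX = 480 MPa.
t_e = 0.707 × 6 = 4.242 mm; L = 750 mm.
Weld metal: φR_n = 0.75 × 0.6 × 480 × 4.242 × 750 × 10⁻³ = 687.2 kN.
Base metal (shear rupture): φR_n = 0.75 × 0.6 × 410 × 22 × 750 × 10⁻³ = 3044 kN.
Governing: weld metal.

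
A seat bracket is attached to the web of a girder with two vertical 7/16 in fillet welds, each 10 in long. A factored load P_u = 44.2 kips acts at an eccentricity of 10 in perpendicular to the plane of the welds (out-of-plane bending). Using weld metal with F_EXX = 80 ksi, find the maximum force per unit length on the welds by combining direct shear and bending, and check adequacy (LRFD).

L_w = 2 × 10 = 20 in; section modulus (unit throat) S = 2 × L²/6 = 33.33 in².
Direct shear f_v = P/L_w = 44.2/20 = 2.21 kip/in.
Moment M = P × e = 44.2 × 10 = 442 kip·in; bending f_b = M/S = 13.26 kip/in.
f_max = √(f_v² + f_b²) = √(2.21² + 13.26²) = 13.44 kip/in.
φr_n = 0.75 × 0.6 × 80 × (0.707 × 0.4375) = 11.14 kip/in → NOT adequate.

f_max ≈ 13.4 kip/in; NOT adequate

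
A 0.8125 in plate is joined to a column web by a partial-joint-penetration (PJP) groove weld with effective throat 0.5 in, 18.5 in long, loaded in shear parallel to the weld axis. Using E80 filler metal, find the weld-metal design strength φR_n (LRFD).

φR_n ≈ 333 kip

E80XX → F_EXX = 80 ksi.
Effective throat (given) t_e = 0.5 in.
A_we = 0.5 × 18.5 = 9.25 in².
F_nw = 0.6 F_EXX = 48 ksi.
φR_n = 0.75 × 48 × 9.25 = 333 kip.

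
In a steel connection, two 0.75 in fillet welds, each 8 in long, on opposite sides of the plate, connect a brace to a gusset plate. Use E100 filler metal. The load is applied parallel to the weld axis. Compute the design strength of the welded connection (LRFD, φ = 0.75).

E100XX → F_EXX = 100 ksi.
Effective throat t_e = 0.707 × 0.75 = 0.5302 in.
Total length L = 16 in; A_we = 0.5302 × 16 = 8.484 in².
F_nw = 0.6 F_EXX = 0.6 × 100 = 60 ksi.
φR_n = 0.75 × 60 × 8.484 = 381.8 kips.

φR_n ≈ 382 kips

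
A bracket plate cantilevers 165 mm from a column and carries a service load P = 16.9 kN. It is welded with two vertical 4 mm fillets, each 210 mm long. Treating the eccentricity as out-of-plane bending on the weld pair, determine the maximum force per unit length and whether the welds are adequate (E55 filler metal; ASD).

f_max ≈ 194 N/mm; adequate

E55XX → F_EXX = 550 MPa.
L_w = 2 × 210 = 420 mm; section modulus (unit throat) S = 2 × L²/6 = 14700 mm².
Direct shear f_v = P/L_w = 16.9×10³/420 = 40.24 N/mm.
Moment M = P × e = 16.9×10³ × 165 = 2788500 N·mm; bending f_b = M/S = 189.7 N/mm.
f_max = √(f_v² + f_b²) = √(40.24² + 189.7²) = 193.9 N/mm.
r_n/Ω = (1/2.0) × 0.6 × 550 × (0.707 × 4) = 466.6 N/mm → adequate.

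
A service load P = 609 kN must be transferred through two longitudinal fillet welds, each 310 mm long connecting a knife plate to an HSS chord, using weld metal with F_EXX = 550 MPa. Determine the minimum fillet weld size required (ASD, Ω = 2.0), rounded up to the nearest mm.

Total weld length L = 620 mm.
Required throat t_e = P × Ω / (0.6 F_EXX × L) = 609 × 2.0 / (0.6 × 550 × 620 × 10⁻³) = 5.953 mm.
Required leg w = t_e / 0.707 = 8.42 mm → use 9 mm.

w = 9 mm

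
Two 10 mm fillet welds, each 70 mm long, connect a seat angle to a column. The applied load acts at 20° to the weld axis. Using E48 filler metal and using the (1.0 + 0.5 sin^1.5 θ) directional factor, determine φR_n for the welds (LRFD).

φR_n ≈ 235 kN

E48XX → F_EXX = 480 MPa.
t_e = 0.707 × 10 = 7.07 mm; A_we = 7.07 × 140 = 989.8 mm².
Directional factor: 1.0 + 0.5 sin^1.5(20°) = 1.1.
F_nw = 0.6 × 480 × 1.1 = 316.8 MPa.
φR_n = 0.75 × 316.8 × 989.8 × 10⁻³ = 235.2 kN.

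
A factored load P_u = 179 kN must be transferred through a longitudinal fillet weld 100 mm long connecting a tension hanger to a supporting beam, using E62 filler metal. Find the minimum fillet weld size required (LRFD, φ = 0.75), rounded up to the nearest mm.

E62XX → F_EXX = 620 MPa.
Total weld length L = 100 mm.
Required throat t_e = P_u / (φ × 0.6 F_EXX × L) = 179 / (0.75 × 0.6 × 620 × 100 × 10⁻³) = 6.416 mm.
Required leg w = t_e / 0.707 = 9.075 mm → use 10 mm.

w = 10 mm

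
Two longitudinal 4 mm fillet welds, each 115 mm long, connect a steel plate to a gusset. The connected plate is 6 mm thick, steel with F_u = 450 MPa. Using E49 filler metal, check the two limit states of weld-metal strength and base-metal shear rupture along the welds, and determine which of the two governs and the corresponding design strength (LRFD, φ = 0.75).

φR_n ≈ 143 kN (weld metal governs)

E49XX → F_EXX = 490 MPa.
t_e = 0.707 × 4 = 2.828 mm; L = 230 mm.
Weld metal: φR_n = 0.75 × 0.6 × 490 × 2.828 × 230 × 10⁻³ = 143.4 kN.
Base metal (shear rupture): φR_n = 0.75 × 0.6 × 450 × 6 × 230 × 10⁻³ = 279.5 kN.
Governing: weld metal.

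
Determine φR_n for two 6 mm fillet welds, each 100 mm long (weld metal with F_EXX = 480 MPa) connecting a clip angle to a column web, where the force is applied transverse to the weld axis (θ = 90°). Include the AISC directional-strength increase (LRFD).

t_e = 0.707 × 6 = 4.242 mm; A_we = 4.242 × 200 = 848.4 mm².
Directional factor: 1.0 + 0.5 sin^1.5(90°) = 1.5.
F_nw = 0.6 × 480 × 1.5 = 432 MPa.
φR_n = 0.75 × 432 × 848.4 × 10⁻³ = 274.9 kN.

φR_n ≈ 275 kN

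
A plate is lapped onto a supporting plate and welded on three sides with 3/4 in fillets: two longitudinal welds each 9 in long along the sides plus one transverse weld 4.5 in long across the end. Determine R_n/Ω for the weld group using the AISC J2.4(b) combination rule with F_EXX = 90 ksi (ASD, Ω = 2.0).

t_e = 0.707 × 0.75 = 0.5302 in.
R_nwl = 0.6 × 90 × 0.5302 × 18 = 515.4 kip (longitudinal, 2 welds).
R_nwt = 0.6 × 90 × 0.5302 × 4.5 = 128.9 kip (transverse, base value).
(i) R_nwl + R_nwt = 644.3 kip; (ii) 0.85 R_nwl + 1.5 R_nwt = 631.4 kip.
R_n = max = 644.3 kip [governs: (i)]; R_n/Ω = 322.1 kip.

R_n/Ω ≈ 322 kip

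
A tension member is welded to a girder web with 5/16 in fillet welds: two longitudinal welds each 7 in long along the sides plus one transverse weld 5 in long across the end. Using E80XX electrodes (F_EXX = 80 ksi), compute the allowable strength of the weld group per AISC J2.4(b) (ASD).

R_n/Ω ≈ 103 kips

t_e = 0.707 × 0.3125 = 0.2209 in.
R_nwl = 0.6 × 80 × 0.2209 × 14 = 148.5 kips (longitudinal, 2 welds).
R_nwt = 0.6 × 80 × 0.2209 × 5 = 53.02 kips (transverse, base value).
(i) R_nwl + R_nwt = 201.5 kips; (ii) 0.85 R_nwl + 1.5 R_nwt = 205.7 kips.
R_n = max = 205.7 kips [governs: (ii)]; R_n/Ω = 102.9 kips.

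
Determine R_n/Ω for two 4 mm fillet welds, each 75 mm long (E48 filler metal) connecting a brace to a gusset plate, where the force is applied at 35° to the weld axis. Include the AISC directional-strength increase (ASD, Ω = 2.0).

E48XX → F_EXX = 480 MPa.
t_e = 0.707 × 4 = 2.828 mm; A_we = 2.828 × 150 = 424.2 mm².
Directional factor: 1.0 + 0.5 sin^1.5(35°) = 1.217.
F_nw = 0.6 × 480 × 1.217 = 350.6 MPa.
R_n/Ω = (350.6 × 424.2) / 2.0 × 10⁻³ = 74.35 kN.

R_n/Ω ≈ 74.4 kN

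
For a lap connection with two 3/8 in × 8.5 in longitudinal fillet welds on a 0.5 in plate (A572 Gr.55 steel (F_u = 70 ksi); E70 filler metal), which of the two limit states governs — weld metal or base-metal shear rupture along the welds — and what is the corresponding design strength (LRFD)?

E70XX → F_EXX = 70 ksi.
t_e = 0.707 × 0.375 = 0.2651 in; L = 17 in.
Weld metal: φR_n = 0.75 × 0.6 × 70 × 0.2651 × 17 = 142 kip.
Base metal (shear rupture): φR_n = 0.75 × 0.6 × 70 × 0.5 × 17 = 267.8 kip.
Governing: weld metal.

φR_n ≈ 142 kip (weld metal governs)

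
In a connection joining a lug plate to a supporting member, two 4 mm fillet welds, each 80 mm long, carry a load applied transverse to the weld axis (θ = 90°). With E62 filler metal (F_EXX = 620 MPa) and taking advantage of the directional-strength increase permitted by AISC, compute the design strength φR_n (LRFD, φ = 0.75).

t_e = 0.707 × 4 = 2.828 mm; A_we = 2.828 × 160 = 452.5 mm².
Directional factor: 1.0 + 0.5 sin^1.5(90°) = 1.5.
F_nw = 0.6 × 620 × 1.5 = 558 MPa.
φR_n = 0.75 × 558 × 452.5 × 10⁻³ = 189.4 kN.

φR_n ≈ 189 kN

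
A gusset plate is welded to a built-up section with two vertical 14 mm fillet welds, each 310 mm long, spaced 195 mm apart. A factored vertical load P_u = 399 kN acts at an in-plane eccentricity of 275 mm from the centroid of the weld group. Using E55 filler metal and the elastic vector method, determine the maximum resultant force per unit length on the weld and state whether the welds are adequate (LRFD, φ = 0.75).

E55XX → F_EXX = 550 MPa.
Total weld length L_w = 620 mm. Treat welds as unit-width lines.
Polar moment about centroid: J = 2[d³/12 + d(b/2)²] = 2[310³/12 + 310×97.5²] = 10860000 mm³.
Direct shear f_v = P/L_w = 399×10³ / 620 = 643.5 N/mm (vertical).
Torsion M = P·e = 399×10³ × 275 = 109720000 N·mm.
Critical point at (x, y) = (97.5, 155) from centroid. f_tx = M·y/J = 1566 N/mm; f_ty = M·x/J = 985.2 N/mm.
Resultant f_max = √[f_tx² + (f_v + f_ty)²] = √[1566² + (643.5 + 985.2)²] = 2260 N/mm.
Capacity per unit length: φr_n = 0.75 × 0.6 × 550 × (0.707 × 14) = 2450 N/mm.
2260 ≤ 2450 → adequate.

f_max ≈ 2260 N/mm; adequate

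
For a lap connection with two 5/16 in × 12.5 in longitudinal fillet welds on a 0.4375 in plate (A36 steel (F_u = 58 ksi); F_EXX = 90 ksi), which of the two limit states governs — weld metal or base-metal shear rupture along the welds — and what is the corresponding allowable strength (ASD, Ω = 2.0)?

t_e = 0.707 × 0.3125 = 0.2209 in; L = 25 in.
Weld metal: R_n/Ω = (1/2.0) × 0.6 × 90 × 0.2209 × 25 = 149.1 kips.
Base metal (shear rupture): R_n/Ω = (1/2.0) × 0.6 × 58 × 0.4375 × 25 = 190.3 kips.
Governing: weld metal.

R_n/Ω ≈ 149 kips (weld metal governs)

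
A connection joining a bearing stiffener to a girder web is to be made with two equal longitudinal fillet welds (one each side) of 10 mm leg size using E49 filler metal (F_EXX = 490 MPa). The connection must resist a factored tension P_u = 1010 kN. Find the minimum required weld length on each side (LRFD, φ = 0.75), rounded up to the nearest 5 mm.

Throat t_e = 0.707 × 10 = 7.07 mm.
φr_n = 0.75 × 0.6 × 490 × 7.07 × 10⁻³ = 1.559 kN/mm.
L_req = P_u / φr_n = 1010 / 1.559 = 647.9 mm total.
Per side: 647.9 / 2 = 323.9 mm.
Round up → use L = 325 mm on each side.

L = 325 mm on each side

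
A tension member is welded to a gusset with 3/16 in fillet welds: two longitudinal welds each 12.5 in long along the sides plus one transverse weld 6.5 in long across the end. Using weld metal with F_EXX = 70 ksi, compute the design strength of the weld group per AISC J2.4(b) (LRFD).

t_e = 0.707 × 0.1875 = 0.1326 in.
R_nwl = 0.6 × 70 × 0.1326 × 25 = 139.2 kip (longitudinal, 2 welds).
R_nwt = 0.6 × 70 × 0.1326 × 6.5 = 36.19 kip (transverse, base value).
(i) R_nwl + R_nwt = 175.4 kip; (ii) 0.85 R_nwl + 1.5 R_nwt = 172.6 kip.
R_n = max = 175.4 kip [governs: (i)]; φR_n = 131.5 kip.

φR_n ≈ 132 kip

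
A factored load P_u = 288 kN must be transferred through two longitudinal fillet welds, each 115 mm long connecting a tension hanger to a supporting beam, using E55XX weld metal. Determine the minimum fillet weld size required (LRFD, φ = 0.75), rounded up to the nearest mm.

E55XX → F_EXX = 550 MPa.
Total weld length L = 230 mm.
Required throat t_e = P_u / (φ × 0.6 F_EXX × L) = 288 / (0.75 × 0.6 × 550 × 230 × 10⁻³) = 5.059 mm.
Required leg w = t_e / 0.707 = 7.156 mm → use 8 mm.

w = 8 mm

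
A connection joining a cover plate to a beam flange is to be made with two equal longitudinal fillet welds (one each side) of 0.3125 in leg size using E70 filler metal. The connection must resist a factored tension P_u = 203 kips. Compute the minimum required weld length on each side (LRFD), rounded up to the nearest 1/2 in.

L = 15 in on each side

E70XX → F_EXX = 70 ksi.
Throat t_e = 0.707 × 0.3125 = 0.2209 in.
φr_n = 0.75 × 0.6 × 70 × 0.2209 = 6.96 kips/in.
L_req = P_u / φr_n = 203 / 6.96 = 29.17 in total.
Per side: 29.17 / 2 = 14.58 in.
Round up → use L = 15 in on each side.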